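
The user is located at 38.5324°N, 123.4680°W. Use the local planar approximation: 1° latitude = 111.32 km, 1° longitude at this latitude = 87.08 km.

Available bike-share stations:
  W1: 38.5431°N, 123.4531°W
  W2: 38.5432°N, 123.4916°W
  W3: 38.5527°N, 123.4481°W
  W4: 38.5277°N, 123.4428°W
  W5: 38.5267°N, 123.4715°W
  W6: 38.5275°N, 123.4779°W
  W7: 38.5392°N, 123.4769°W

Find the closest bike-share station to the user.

Distances from 38.5324°N, 123.4680°W:
W1: √((0.0107·111.32)² + (0.0149·87.08)²) = √(1.418776 + 1.683485) = 1.7613 km
W2: √((0.0108·111.32)² + (-0.0236·87.08)²) = √(1.445419 + 4.223387) = 2.3809 km
W3: √((0.0203·111.32)² + (0.0199·87.08)²) = √(5.106678 + 3.002915) = 2.8477 km
W4: √((-0.0047·111.32)² + (0.0252·87.08)²) = √(0.273742 + 4.815462) = 2.2559 km
W5: √((-0.0057·111.32)² + (-0.0035·87.08)²) = √(0.402621 + 0.092891) = 0.7039 km
W6: √((-0.0049·111.32)² + (-0.0099·87.08)²) = √(0.297535 + 0.743203) = 1.0202 km
W7: √((0.0068·111.32)² + (-0.0089·87.08)²) = √(0.573013 + 0.600644) = 1.0834 km
Minimum: W5 at 0.7039 km.

W5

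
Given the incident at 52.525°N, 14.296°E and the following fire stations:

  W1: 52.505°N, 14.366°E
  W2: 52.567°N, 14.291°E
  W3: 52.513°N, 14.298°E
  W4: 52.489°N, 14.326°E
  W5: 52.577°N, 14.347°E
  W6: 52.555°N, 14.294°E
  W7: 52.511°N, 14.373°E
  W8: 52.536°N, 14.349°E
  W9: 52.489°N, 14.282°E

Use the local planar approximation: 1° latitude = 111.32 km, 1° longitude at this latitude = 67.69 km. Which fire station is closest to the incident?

Distances from 52.525°N, 14.296°E:
W1: √((-0.020·111.32)² + (0.070·67.69)²) = √(4.95686 + 22.45149) = 5.235 km
W2: √((0.042·111.32)² + (-0.005·67.69)²) = √(21.85974 + 0.11455) = 4.688 km
W3: √((-0.012·111.32)² + (0.002·67.69)²) = √(1.78447 + 0.01833) = 1.343 km
W4: √((-0.036·111.32)² + (0.030·67.69)²) = √(16.06022 + 4.12374) = 4.493 km
W5: √((0.052·111.32)² + (0.051·67.69)²) = √(33.50835 + 11.91762) = 6.740 km
W6: √((0.030·111.32)² + (-0.002·67.69)²) = √(11.15293 + 0.01833) = 3.342 km
W7: √((-0.014·111.32)² + (0.077·67.69)²) = √(2.42886 + 27.16630) = 5.440 km
W8: √((0.011·111.32)² + (0.053·67.69)²) = √(1.49945 + 12.87066) = 3.791 km
W9: √((-0.036·111.32)² + (-0.014·67.69)²) = √(16.06022 + 0.89806) = 4.118 km
Minimum: W3 at 1.343 km.

W3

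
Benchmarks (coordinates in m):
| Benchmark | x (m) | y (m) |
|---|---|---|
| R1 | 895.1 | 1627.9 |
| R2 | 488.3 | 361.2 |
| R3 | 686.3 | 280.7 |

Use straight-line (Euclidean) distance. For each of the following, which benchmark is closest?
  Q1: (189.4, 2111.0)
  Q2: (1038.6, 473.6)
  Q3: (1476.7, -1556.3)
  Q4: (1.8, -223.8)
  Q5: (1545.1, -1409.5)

Q1→R1; Q2→R3; Q3→R3; Q4→R2; Q5→R3

Q1 at (189.4, 2111.0):
  R1: 855.2 m
  R2: 1775.1 m
  R3: 1896.6 m
  → nearest: R1 (855.2 m)
Q2 at (1038.6, 473.6):
  R1: 1163.2 m
  R2: 561.7 m
  R3: 401.7 m
  → nearest: R3 (401.7 m)
Q3 at (1476.7, -1556.3):
  R1: 3236.9 m
  R2: 2157.3 m
  R3: 1999.8 m
  → nearest: R3 (1999.8 m)
Q4 at (1.8, -223.8):
  R1: 2055.9 m
  R2: 760.9 m
  R3: 850.3 m
  → nearest: R2 (760.9 m)
Q5 at (1545.1, -1409.5):
  R1: 3106.2 m
  R2: 2062.1 m
  R3: 1895.9 m
  → nearest: R3 (1895.9 m)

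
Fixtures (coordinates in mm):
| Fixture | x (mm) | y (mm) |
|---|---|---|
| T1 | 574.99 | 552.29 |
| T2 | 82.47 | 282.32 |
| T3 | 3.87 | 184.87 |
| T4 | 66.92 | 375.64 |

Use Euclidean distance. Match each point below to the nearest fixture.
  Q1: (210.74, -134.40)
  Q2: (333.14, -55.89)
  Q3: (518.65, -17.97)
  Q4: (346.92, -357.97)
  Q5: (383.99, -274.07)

Q1 at (210.74, -134.40):
  T1: √((364.25)² + (686.69)²) = √(132678.0625 + 471543.1561) = 777.32 mm
  T2: √((-128.27)² + (416.72)²) = √(16453.1929 + 173655.5584) = 436.01 mm
  T3: √((-206.87)² + (319.27)²) = √(42795.1969 + 101933.3329) = 380.43 mm
  T4: √((-143.82)² + (510.04)²) = √(20684.1924 + 260140.8016) = 529.93 mm
  → nearest: T3 (380.43 mm)
Q2 at (333.14, -55.89):
  T1: √((241.85)² + (608.18)²) = √(58491.4225 + 369882.9124) = 654.50 mm
  T2: √((-250.67)² + (338.21)²) = √(62835.4489 + 114386.0041) = 420.98 mm
  T3: √((-329.27)² + (240.76)²) = √(108418.7329 + 57965.3776) = 407.90 mm
  T4: √((-266.22)² + (431.53)²) = √(70873.0884 + 186218.1409) = 507.04 mm
  → nearest: T3 (407.90 mm)
Q3 at (518.65, -17.97):
  T1: √((56.34)² + (570.26)²) = √(3174.1956 + 325196.4676) = 573.04 mm
  T2: √((-436.18)² + (300.29)²) = √(190252.9924 + 90174.0841) = 529.55 mm
  T3: √((-514.78)² + (202.84)²) = √(264998.4484 + 41144.0656) = 553.30 mm
  T4: √((-451.73)² + (393.61)²) = √(204059.9929 + 154928.8321) = 599.16 mm
  → nearest: T2 (529.55 mm)
Q4 at (346.92, -357.97):
  T1: √((228.07)² + (910.26)²) = √(52015.9249 + 828573.2676) = 938.40 mm
  T2: √((-264.45)² + (640.29)²) = √(69933.8025 + 409971.2841) = 692.75 mm
  T3: √((-343.05)² + (542.84)²) = √(117683.3025 + 294675.2656) = 642.15 mm
  T4: √((-280.00)² + (733.61)²) = √(78400.0000 + 538183.6321) = 785.23 mm
  → nearest: T3 (642.15 mm)
Q5 at (383.99, -274.07):
  T1: √((191.00)² + (826.36)²) = √(36481.0000 + 682870.8496) = 848.15 mm
  T2: √((-301.52)² + (556.39)²) = √(90914.3104 + 309569.8321) = 632.84 mm
  T3: √((-380.12)² + (458.94)²) = √(144491.2144 + 210625.9236) = 595.92 mm
  T4: √((-317.07)² + (649.71)²) = √(100533.3849 + 422123.0841) = 722.95 mm
  → nearest: T3 (595.92 mm)

Q1→T3; Q2→T3; Q3→T2; Q4→T3; Q5→T3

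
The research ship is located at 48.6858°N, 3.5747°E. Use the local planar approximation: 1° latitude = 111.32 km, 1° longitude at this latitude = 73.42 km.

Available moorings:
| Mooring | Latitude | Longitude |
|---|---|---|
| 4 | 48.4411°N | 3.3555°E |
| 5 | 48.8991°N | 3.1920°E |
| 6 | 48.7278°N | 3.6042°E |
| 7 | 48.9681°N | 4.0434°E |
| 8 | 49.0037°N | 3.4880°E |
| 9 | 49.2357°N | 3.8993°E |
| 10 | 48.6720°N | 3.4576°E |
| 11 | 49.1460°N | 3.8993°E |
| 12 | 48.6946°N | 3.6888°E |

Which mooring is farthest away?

Distances from 48.6858°N, 3.5747°E:
4: √((-0.2447·111.32)² + (-0.2192·73.42)²) = √(742.017818 + 259.006021) = 31.6390 km
5: √((0.2133·111.32)² + (-0.3827·73.42)²) = √(563.803940 + 789.488275) = 36.7871 km
6: √((0.0420·111.32)² + (0.0295·73.42)²) = √(21.859739 + 4.691079) = 5.1527 km
7: √((0.2823·111.32)² + (0.4687·73.42)²) = √(987.570598 + 1184.182578) = 46.6021 km
8: √((0.3179·111.32)² + (-0.0867·73.42)²) = √(1252.354992 + 40.519768) = 35.9566 km
9: √((0.5499·111.32)² + (0.3246·73.42)²) = √(3747.260064 + 567.970516) = 65.6904 km
10: √((-0.0138·111.32)² + (-0.1171·73.42)²) = √(2.359960 + 73.916697) = 8.7337 km
11: √((0.4602·111.32)² + (0.3246·73.42)²) = √(2624.457982 + 567.970516) = 56.5016 km
12: √((0.0088·111.32)² + (0.1141·73.42)²) = √(0.959648 + 70.177848) = 8.4343 km
Maximum: 9 at 65.6904 km.

9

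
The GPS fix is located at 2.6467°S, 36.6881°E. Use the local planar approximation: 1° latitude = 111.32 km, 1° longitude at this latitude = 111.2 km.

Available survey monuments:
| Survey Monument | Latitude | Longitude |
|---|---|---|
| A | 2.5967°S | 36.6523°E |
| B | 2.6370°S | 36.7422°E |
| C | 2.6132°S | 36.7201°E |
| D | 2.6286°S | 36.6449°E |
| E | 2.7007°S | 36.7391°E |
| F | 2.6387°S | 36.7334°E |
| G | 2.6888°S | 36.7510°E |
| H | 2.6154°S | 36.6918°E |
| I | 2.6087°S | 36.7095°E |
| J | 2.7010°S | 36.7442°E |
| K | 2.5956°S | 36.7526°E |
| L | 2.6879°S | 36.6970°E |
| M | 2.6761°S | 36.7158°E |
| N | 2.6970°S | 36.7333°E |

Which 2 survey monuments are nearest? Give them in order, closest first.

H, M

Distances from 2.6467°S, 36.6881°E:
A: 6.8431 km
B: 6.1121 km
C: 5.1545 km
D: 5.2093 km
E: 8.2643 km
F: 5.1155 km
G: 8.4194 km
H: 3.5085 km
I: 4.8536 km
J: 8.6865 km
K: 9.1543 km
L: 4.6919 km
M: 4.4943 km
N: 7.5244 km
Sorted: H (3.5085 km) < M (4.4943 km) < L (4.6919 km) < I (4.8536 km) < …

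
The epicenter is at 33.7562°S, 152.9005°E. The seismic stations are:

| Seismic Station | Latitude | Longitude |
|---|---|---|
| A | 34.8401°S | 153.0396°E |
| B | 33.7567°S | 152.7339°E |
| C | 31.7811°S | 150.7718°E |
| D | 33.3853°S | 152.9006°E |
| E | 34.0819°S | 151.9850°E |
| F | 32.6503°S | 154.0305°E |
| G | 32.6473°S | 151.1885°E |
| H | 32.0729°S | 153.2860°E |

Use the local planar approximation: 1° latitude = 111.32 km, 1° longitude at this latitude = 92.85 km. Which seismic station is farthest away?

C

Distances from 33.7562°S, 152.9005°E:
A: √((-1.0839·111.32)² + (0.1391·92.85)²) = √(14558.774787 + 166.808461) = 121.3490 km
B: √((-0.0005·111.32)² + (-0.1666·92.85)²) = √(0.003098 + 239.284083) = 15.4689 km
C: √((1.9751·111.32)² + (-2.1287·92.85)²) = √(48341.995469 + 39065.441464) = 295.6475 km
D: √((0.3709·111.32)² + (0.0001·92.85)²) = √(1704.747499 + 0.000086) = 41.2886 km
E: √((-0.3257·111.32)² + (-0.9155·92.85)²) = √(1314.564538 + 7225.709767) = 92.4136 km
F: √((1.1059·111.32)² + (1.1300·92.85)²) = √(15155.773683 + 11008.311320) = 161.7532 km
G: √((1.1089·111.32)² + (-1.7120·92.85)²) = √(15238.112034 + 25268.027265) = 201.2614 km
H: √((1.6833·111.32)² + (0.3855·92.85)²) = √(35113.121735 + 1281.187170) = 190.7729 km
Maximum: C at 295.6475 km.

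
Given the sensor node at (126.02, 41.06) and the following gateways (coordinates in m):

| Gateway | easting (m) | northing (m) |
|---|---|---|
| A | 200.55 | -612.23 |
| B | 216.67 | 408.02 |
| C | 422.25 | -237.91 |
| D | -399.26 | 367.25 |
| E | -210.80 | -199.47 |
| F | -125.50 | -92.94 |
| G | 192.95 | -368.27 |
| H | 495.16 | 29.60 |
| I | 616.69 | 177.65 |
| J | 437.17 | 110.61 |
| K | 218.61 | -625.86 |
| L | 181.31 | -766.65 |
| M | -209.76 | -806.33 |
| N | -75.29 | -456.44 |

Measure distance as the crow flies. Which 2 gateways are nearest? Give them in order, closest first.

F, J

Distances from (126.02, 41.06):
A: √((74.53)² + (-653.29)²) = √(5554.7209 + 426787.8241) = 657.53 m
B: √((90.65)² + (366.96)²) = √(8217.4225 + 134659.6416) = 377.99 m
C: √((296.23)² + (-278.97)²) = √(87752.2129 + 77824.2609) = 406.91 m
D: √((-525.28)² + (326.19)²) = √(275919.0784 + 106399.9161) = 618.32 m
E: √((-336.82)² + (-240.53)²) = √(113447.7124 + 57854.6809) = 413.89 m
F: √((-251.52)² + (-134.00)²) = √(63262.3104 + 17956.0000) = 284.99 m
G: √((66.93)² + (-409.33)²) = √(4479.6249 + 167551.0489) = 414.77 m
H: √((369.14)² + (-11.46)²) = √(136264.3396 + 131.3316) = 369.32 m
I: √((490.67)² + (136.59)²) = √(240757.0489 + 18656.8281) = 509.33 m
J: √((311.15)² + (69.55)²) = √(96814.3225 + 4837.2025) = 318.83 m
K: √((92.59)² + (-666.92)²) = √(8572.9081 + 444782.2864) = 673.32 m
L: √((55.29)² + (-807.71)²) = √(3056.9841 + 652395.4441) = 809.60 m
M: √((-335.78)² + (-847.39)²) = √(112748.2084 + 718069.8121) = 911.49 m
N: √((-201.31)² + (-497.50)²) = √(40525.7161 + 247506.2500) = 536.69 m
Sorted: F (284.99 m) < J (318.83 m) < H (369.32 m) < B (377.99 m) < …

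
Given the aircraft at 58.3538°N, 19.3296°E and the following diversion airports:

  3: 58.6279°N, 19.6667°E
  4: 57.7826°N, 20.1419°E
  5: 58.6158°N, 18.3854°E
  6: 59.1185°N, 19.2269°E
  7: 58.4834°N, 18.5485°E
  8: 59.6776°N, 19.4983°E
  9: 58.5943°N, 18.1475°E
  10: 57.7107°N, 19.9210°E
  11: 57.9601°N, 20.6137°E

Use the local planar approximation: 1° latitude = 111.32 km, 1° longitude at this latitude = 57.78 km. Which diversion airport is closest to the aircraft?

Distances from 58.3538°N, 19.3296°E:
3: √((0.2741·111.32)² + (0.3371·57.78)²) = √(931.031696 + 379.378382) = 36.1996 km
4: √((-0.5712·111.32)² + (0.8123·57.78)²) = √(4043.177361 + 2202.865501) = 79.0319 km
5: √((0.2620·111.32)² + (-0.9442·57.78)²) = √(850.646223 + 2976.343606) = 61.8627 km
6: √((0.7647·111.32)² + (-0.1027·57.78)²) = √(7246.504658 + 35.212427) = 85.3330 km
7: √((0.1296·111.32)² + (-0.7811·57.78)²) = √(208.140406 + 2036.893633) = 47.3818 km
8: √((1.3238·111.32)² + (0.1687·57.78)²) = √(21716.565833 + 95.013483) = 147.6874 km
9: √((0.2405·111.32)² + (-1.1821·57.78)²) = √(716.764614 + 4665.127414) = 73.3614 km
10: √((-0.6431·111.32)² + (0.5914·57.78)²) = √(5125.112637 + 1167.663528) = 79.3270 km
11: √((-0.3937·111.32)² + (1.2841·57.78)²) = √(1920.778230 + 5504.942245) = 86.1726 km
Minimum: 3 at 36.1996 km.

3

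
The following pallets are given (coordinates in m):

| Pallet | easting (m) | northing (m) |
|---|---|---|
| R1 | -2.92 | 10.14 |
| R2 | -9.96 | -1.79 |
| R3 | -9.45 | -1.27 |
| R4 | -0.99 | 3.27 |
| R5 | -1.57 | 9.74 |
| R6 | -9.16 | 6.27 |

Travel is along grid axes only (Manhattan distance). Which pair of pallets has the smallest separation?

Pairwise distances:
R1–R2: 18.97 m
R1–R3: 17.94 m
R1–R4: 8.80 m
R1–R5: 1.75 m
R1–R6: 10.11 m
R2–R3: 1.03 m
R2–R4: 14.03 m
R2–R5: 19.92 m
R2–R6: 8.86 m
R3–R4: 13.00 m
R3–R5: 18.89 m
R3–R6: 7.83 m
R4–R5: 7.05 m
R4–R6: 11.17 m
R5–R6: 11.06 m
Closest pair: R2–R3 at 1.03 m.

R2 and R3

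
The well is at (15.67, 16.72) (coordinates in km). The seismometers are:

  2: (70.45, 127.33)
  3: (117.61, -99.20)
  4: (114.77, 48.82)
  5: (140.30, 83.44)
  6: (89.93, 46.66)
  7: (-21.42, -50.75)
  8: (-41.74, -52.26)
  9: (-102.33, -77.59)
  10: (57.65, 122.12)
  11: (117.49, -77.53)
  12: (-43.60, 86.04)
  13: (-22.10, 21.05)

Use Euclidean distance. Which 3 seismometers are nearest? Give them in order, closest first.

13, 7, 6

Distances from (15.67, 16.72):
2: 123.43 km
3: 154.37 km
4: 104.17 km
5: 141.37 km
6: 80.07 km
7: 76.99 km
8: 89.74 km
9: 151.06 km
10: 113.45 km
11: 138.75 km
12: 91.20 km
13: 38.02 km
Sorted: 13 (38.02 km) < 7 (76.99 km) < 6 (80.07 km) < 8 (89.74 km) < 12 (91.20 km) < …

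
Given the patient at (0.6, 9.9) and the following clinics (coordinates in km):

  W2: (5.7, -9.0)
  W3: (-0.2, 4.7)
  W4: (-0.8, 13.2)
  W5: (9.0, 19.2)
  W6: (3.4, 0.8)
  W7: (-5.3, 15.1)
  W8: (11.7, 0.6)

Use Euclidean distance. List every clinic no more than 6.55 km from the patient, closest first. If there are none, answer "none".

Distances from (0.6, 9.9):
W2: √((5.1)² + (-18.9)²) = √(26.010 + 357.210) = 19.6 km
W3: √((-0.8)² + (-5.2)²) = √(0.640 + 27.040) = 5.3 km
W4: √((-1.4)² + (3.3)²) = √(1.960 + 10.890) = 3.6 km
W5: √((8.4)² + (9.3)²) = √(70.560 + 86.490) = 12.5 km
W6: √((2.8)² + (-9.1)²) = √(7.840 + 82.810) = 9.5 km
W7: √((-5.9)² + (5.2)²) = √(34.810 + 27.040) = 7.9 km
W8: √((11.1)² + (-9.3)²) = √(123.210 + 86.490) = 14.5 km
Threshold 6.55 km: W4 (3.6 km), W3 (5.3 km) are within range.

W4, W3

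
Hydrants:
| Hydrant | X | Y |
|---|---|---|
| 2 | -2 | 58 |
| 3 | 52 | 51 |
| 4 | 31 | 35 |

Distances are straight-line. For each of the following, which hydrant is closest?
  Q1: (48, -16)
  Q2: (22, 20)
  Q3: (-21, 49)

Q1 at (48, -16):
  2: √((-50)² + (74)²) = √(2500.000 + 5476.000) = 89.3
  3: √((4)² + (67)²) = √(16.000 + 4489.000) = 67.1
  4: √((-17)² + (51)²) = √(289.000 + 2601.000) = 53.8
  → nearest: 4 (53.8)
Q2 at (22, 20):
  2: √((-24)² + (38)²) = √(576.000 + 1444.000) = 44.9
  3: √((30)² + (31)²) = √(900.000 + 961.000) = 43.1
  4: √((9)² + (15)²) = √(81.000 + 225.000) = 17.5
  → nearest: 4 (17.5)
Q3 at (-21, 49):
  2: √((19)² + (9)²) = √(361.000 + 81.000) = 21.0
  3: √((73)² + (2)²) = √(5329.000 + 4.000) = 73.0
  4: √((52)² + (-14)²) = √(2704.000 + 196.000) = 53.9
  → nearest: 2 (21.0)

Q1→4; Q2→4; Q3→2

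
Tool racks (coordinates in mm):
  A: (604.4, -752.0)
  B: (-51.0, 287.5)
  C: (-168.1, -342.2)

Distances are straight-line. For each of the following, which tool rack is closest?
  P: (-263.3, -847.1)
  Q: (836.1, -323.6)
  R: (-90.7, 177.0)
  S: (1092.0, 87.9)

P→C; Q→A; R→B; S→A

P at (-263.3, -847.1):
  A: √((867.7)² + (95.1)²) = √(752903.2900 + 9044.0100) = 872.90 mm
  B: √((212.3)² + (1134.6)²) = √(45071.2900 + 1287317.1600) = 1154.29 mm
  C: √((95.2)² + (504.9)²) = √(9063.0400 + 254924.0100) = 513.80 mm
  → nearest: C (513.80 mm)
Q at (836.1, -323.6):
  A: √((-231.7)² + (-428.4)²) = √(53684.8900 + 183526.5600) = 487.04 mm
  B: √((-887.1)² + (611.1)²) = √(786946.4100 + 373443.2100) = 1077.21 mm
  C: √((-1004.2)² + (-18.6)²) = √(1008417.6400 + 345.9600) = 1004.37 mm
  → nearest: A (487.04 mm)
R at (-90.7, 177.0):
  A: √((695.1)² + (-929.0)²) = √(483164.0100 + 863041.0000) = 1160.26 mm
  B: √((39.7)² + (110.5)²) = √(1576.0900 + 12210.2500) = 117.42 mm
  C: √((-77.4)² + (-519.2)²) = √(5990.7600 + 269568.6400) = 524.94 mm
  → nearest: B (117.42 mm)
S at (1092.0, 87.9):
  A: √((-487.6)² + (-839.9)²) = √(237753.7600 + 705432.0100) = 971.18 mm
  B: √((-1143.0)² + (199.6)²) = √(1306449.0000 + 39840.1600) = 1160.30 mm
  C: √((-1260.1)² + (-430.1)²) = √(1587852.0100 + 184986.0100) = 1331.48 mm
  → nearest: A (971.18 mm)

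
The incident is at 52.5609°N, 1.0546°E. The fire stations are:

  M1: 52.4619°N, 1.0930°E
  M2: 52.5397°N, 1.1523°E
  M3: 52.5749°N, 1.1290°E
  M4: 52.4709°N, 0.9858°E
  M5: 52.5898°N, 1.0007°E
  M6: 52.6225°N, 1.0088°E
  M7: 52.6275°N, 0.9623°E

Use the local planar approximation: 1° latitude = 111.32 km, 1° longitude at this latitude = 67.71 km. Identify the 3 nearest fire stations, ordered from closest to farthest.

M5, M3, M2

Distances from 52.5609°N, 1.0546°E:
M1: √((-0.0990·111.32)² + (0.0384·67.71)²) = √(121.455388 + 6.760333) = 11.3232 km
M2: √((-0.0212·111.32)² + (0.0977·67.71)²) = √(5.569524 + 43.761757) = 7.0236 km
M3: √((0.0140·111.32)² + (0.0744·67.71)²) = √(2.428860 + 25.377656) = 5.2732 km
M4: √((-0.0900·111.32)² + (-0.0688·67.71)²) = √(100.376353 + 21.701138) = 11.0489 km
M5: √((0.0289·111.32)² + (-0.0539·67.71)²) = √(10.350041 + 13.319354) = 4.8651 km
M6: √((0.0616·111.32)² + (-0.0458·67.71)²) = √(47.022728 + 9.616933) = 7.5259 km
M7: √((0.0666·111.32)² + (-0.0923·67.71)²) = √(54.966091 + 39.057913) = 9.6966 km
Sorted: M5 (4.8651 km) < M3 (5.2732 km) < M2 (7.0236 km) < M6 (7.5259 km) < M7 (9.6966 km) < …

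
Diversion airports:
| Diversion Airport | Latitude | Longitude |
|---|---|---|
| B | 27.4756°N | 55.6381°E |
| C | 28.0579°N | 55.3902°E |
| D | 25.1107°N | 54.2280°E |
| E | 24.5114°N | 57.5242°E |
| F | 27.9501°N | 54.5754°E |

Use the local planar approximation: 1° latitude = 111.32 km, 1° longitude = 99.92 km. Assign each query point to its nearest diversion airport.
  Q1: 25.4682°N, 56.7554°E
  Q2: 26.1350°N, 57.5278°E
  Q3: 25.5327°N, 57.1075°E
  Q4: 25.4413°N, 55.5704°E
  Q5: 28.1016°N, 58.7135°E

Q1 at 25.4682°N, 56.7554°E:
  B: 249.7993 km
  C: 318.9300 km
  D: 255.6543 km
  E: 131.3228 km
  F: 351.8259 km
  → nearest: E (131.3228 km)
Q2 at 26.1350°N, 57.5278°E:
  B: 240.6737 km
  C: 302.3917 km
  D: 348.8759 km
  E: 180.7395 km
  F: 357.5671 km
  → nearest: E (180.7395 km)
Q3 at 25.5327°N, 57.1075°E:
  B: 261.4105 km
  C: 329.3390 km
  D: 291.5295 km
  E: 121.0755 km
  F: 369.3646 km
  → nearest: E (121.0755 km)
Q4 at 25.4413°N, 55.5704°E:
  B: 226.5593 km
  C: 291.8359 km
  D: 139.0898 km
  E: 220.9705 km
  F: 296.4482 km
  → nearest: D (139.0898 km)
Q5 at 28.1016°N, 58.7135°E:
  B: 315.0964 km
  C: 332.0998 km
  D: 558.3270 km
  E: 416.9541 km
  F: 413.8228 km
  → nearest: B (315.0964 km)

Q1→E; Q2→E; Q3→E; Q4→D; Q5→B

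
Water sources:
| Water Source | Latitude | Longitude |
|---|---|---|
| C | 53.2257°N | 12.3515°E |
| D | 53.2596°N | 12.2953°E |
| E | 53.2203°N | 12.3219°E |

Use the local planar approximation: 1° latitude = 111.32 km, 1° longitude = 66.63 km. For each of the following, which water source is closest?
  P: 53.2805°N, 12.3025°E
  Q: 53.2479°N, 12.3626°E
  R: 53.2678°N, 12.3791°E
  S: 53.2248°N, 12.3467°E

P at 53.2805°N, 12.3025°E:
  C: 6.9191 km
  D: 2.3755 km
  E: 6.8250 km
  → nearest: D (2.3755 km)
Q at 53.2479°N, 12.3626°E:
  C: 2.5796 km
  D: 4.6695 km
  E: 4.0980 km
  → nearest: C (2.5796 km)
R at 53.2678°N, 12.3791°E:
  C: 5.0345 km
  D: 5.6577 km
  E: 6.5181 km
  → nearest: C (5.0345 km)
S at 53.2248°N, 12.3467°E:
  C: 0.3351 km
  D: 5.1707 km
  E: 1.7267 km
  → nearest: C (0.3351 km)

P→D; Q→C; R→C; S→C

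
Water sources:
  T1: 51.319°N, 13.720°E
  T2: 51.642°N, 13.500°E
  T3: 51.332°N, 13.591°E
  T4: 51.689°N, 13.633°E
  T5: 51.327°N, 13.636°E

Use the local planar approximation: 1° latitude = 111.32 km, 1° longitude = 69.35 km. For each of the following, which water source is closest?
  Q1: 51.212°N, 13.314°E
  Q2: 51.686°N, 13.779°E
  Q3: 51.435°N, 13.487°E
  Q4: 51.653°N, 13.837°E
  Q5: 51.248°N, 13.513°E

Q1 at 51.212°N, 13.314°E:
  T1: √((0.107·111.32)² + (0.406·69.35)²) = √(141.87764 + 792.76597) = 30.572 km
  T2: √((0.430·111.32)² + (0.186·69.35)²) = √(2291.30713 + 166.38678) = 49.575 km
  T3: √((0.120·111.32)² + (0.277·69.35)²) = √(178.44685 + 369.02218) = 23.398 km
  T4: √((0.477·111.32)² + (0.319·69.35)²) = √(2819.57177 + 489.41164) = 57.524 km
  T5: √((0.115·111.32)² + (0.322·69.35)²) = √(163.88608 + 498.66016) = 25.740 km
  → nearest: T3 (23.398 km)
Q2 at 51.686°N, 13.779°E:
  T1: √((-0.367·111.32)² + (-0.059·69.35)²) = √(1669.08527 + 16.74160) = 41.059 km
  T2: √((-0.044·111.32)² + (-0.279·69.35)²) = √(23.99119 + 374.37026) = 19.959 km
  T3: √((-0.354·111.32)² + (-0.188·69.35)²) = √(1552.93372 + 169.98423) = 41.508 km
  T4: √((0.003·111.32)² + (-0.146·69.35)²) = √(0.11153 + 102.51765) = 10.131 km
  T5: √((-0.359·111.32)² + (-0.143·69.35)²) = √(1597.11170 + 98.34788) = 41.176 km
  → nearest: T4 (10.131 km)
Q3 at 51.435°N, 13.487°E:
  T1: √((-0.116·111.32)² + (0.233·69.35)²) = √(166.74867 + 261.09874) = 20.684 km
  T2: √((0.207·111.32)² + (0.013·69.35)²) = √(530.99091 + 0.81279) = 23.061 km
  T3: √((-0.103·111.32)² + (0.104·69.35)²) = √(131.46824 + 52.01871) = 13.546 km
  T4: √((0.254·111.32)² + (0.146·69.35)²) = √(799.49146 + 102.51765) = 30.033 km
  T5: √((-0.108·111.32)² + (0.149·69.35)²) = √(144.54195 + 106.77399) = 15.853 km
  → nearest: T3 (13.546 km)
Q4 at 51.653°N, 13.837°E:
  T1: √((-0.334·111.32)² + (-0.117·69.35)²) = √(1382.41784 + 65.83618) = 38.056 km
  T2: √((-0.011·111.32)² + (-0.337·69.35)²) = √(1.49945 + 546.20130) = 23.403 km
  T3: √((-0.321·111.32)² + (-0.246·69.35)²) = √(1276.89875 + 291.04701) = 39.597 km
  T4: √((0.036·111.32)² + (-0.204·69.35)²) = √(16.06022 + 200.14893) = 14.704 km
  T5: √((-0.326·111.32)² + (-0.201·69.35)²) = √(1316.98733 + 194.30548) = 38.875 km
  → nearest: T4 (14.704 km)
Q5 at 51.248°N, 13.513°E:
  T1: √((0.071·111.32)² + (0.207·69.35)²) = √(62.46879 + 206.07894) = 16.387 km
  T2: √((0.394·111.32)² + (-0.013·69.35)²) = √(1923.70662 + 0.81279) = 43.869 km
  T3: √((0.084·111.32)² + (0.078·69.35)²) = √(87.43896 + 29.26053) = 10.803 km
  T4: √((0.441·111.32)² + (0.120·69.35)²) = √(2410.03625 + 69.25568) = 49.792 km
  T5: √((0.079·111.32)² + (0.123·69.35)²) = √(77.33936 + 72.76175) = 12.252 km
  → nearest: T3 (10.803 km)

Q1→T3; Q2→T4; Q3→T3; Q4→T4; Q5→T3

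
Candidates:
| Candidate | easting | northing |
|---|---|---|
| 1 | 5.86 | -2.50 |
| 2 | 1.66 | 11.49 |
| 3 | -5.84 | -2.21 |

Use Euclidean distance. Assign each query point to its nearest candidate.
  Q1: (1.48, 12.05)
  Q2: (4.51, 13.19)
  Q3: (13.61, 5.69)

Q1→2; Q2→2; Q3→1

Q1 at (1.48, 12.05):
  1: 15.19
  2: 0.59
  3: 16.03
  → nearest: 2 (0.59)
Q2 at (4.51, 13.19):
  1: 15.75
  2: 3.32
  3: 18.55
  → nearest: 2 (3.32)
Q3 at (13.61, 5.69):
  1: 11.28
  2: 13.28
  3: 20.99
  → nearest: 1 (11.28)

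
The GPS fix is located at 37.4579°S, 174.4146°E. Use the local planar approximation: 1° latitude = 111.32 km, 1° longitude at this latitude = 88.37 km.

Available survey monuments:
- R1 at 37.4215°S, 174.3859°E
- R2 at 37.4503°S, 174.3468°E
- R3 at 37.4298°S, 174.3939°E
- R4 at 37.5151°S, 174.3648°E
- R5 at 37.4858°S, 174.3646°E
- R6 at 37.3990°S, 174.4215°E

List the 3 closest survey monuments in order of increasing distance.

Distances from 37.4579°S, 174.4146°E:
R1: √((0.0364·111.32)² + (-0.0287·88.37)²) = √(16.419093 + 6.432407) = 4.7803 km
R2: √((0.0076·111.32)² + (-0.0678·88.37)²) = √(0.715770 + 35.897904) = 6.0509 km
R3: √((0.0281·111.32)² + (-0.0207·88.37)²) = √(9.784960 + 3.346188) = 3.6237 km
R4: √((-0.0572·111.32)² + (-0.0498·88.37)²) = √(40.545107 + 19.367269) = 7.7403 km
R5: √((-0.0279·111.32)² + (-0.0500·88.37)²) = √(9.646168 + 19.523142) = 5.4009 km
R6: √((0.0589·111.32)² + (0.0069·88.37)²) = √(42.990944 + 0.371799) = 6.5850 km
Sorted: R3 (3.6237 km) < R1 (4.7803 km) < R5 (5.4009 km) < R2 (6.0509 km) < R6 (6.5850 km) < …

R3, R1, R5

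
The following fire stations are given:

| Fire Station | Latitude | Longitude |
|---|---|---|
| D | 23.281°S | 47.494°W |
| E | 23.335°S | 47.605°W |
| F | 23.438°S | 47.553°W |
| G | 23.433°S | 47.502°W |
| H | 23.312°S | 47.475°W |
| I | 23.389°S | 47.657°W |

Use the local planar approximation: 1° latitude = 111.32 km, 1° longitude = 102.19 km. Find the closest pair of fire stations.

D and H

Pairwise distances:
D–E: 12.837 km
D–F: 18.488 km
D–G: 16.940 km
D–H: 3.960 km
D–I: 20.543 km
E–F: 12.637 km
E–G: 15.159 km
E–H: 13.529 km
E–I: 8.023 km
F–G: 5.241 km
F–H: 16.133 km
F–I: 11.946 km
G–H: 13.749 km
G–I: 16.579 km
H–I: 20.479 km
Closest pair: D–H at 3.960 km.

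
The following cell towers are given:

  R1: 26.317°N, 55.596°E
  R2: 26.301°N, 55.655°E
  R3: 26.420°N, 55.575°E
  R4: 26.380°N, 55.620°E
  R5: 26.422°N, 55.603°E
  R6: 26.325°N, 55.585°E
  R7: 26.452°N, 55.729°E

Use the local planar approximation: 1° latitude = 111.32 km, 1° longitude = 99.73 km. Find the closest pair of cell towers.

Pairwise distances:
R1–R2: 6.148 km
R1–R3: 11.656 km
R1–R4: 7.410 km
R1–R5: 11.709 km
R1–R6: 1.413 km
R1–R7: 20.045 km
R2–R3: 15.464 km
R2–R4: 9.462 km
R2–R5: 14.434 km
R2–R6: 7.475 km
R2–R7: 18.358 km
R3–R4: 6.322 km
R3–R5: 2.801 km
R3–R6: 10.622 km
R3–R7: 15.766 km
R4–R5: 4.973 km
R4–R6: 7.048 km
R4–R7: 13.506 km
R5–R6: 10.946 km
R5–R7: 13.002 km
R6–R7: 20.152 km
Closest pair: R1–R6 at 1.413 km.

R1 and R6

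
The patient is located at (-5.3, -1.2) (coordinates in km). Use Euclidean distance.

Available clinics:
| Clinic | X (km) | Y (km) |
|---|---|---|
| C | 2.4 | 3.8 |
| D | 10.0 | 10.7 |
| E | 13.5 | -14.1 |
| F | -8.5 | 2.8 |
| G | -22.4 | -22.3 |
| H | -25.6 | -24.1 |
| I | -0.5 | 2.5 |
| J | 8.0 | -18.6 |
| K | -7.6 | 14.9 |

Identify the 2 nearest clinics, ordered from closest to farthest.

Distances from (-5.3, -1.2):
C: 9.2 km
D: 19.4 km
E: 22.8 km
F: 5.1 km
G: 27.2 km
H: 30.6 km
I: 6.1 km
J: 21.9 km
K: 16.3 km
Sorted: F (5.1 km) < I (6.1 km) < C (9.2 km) < K (16.3 km) < …

F, I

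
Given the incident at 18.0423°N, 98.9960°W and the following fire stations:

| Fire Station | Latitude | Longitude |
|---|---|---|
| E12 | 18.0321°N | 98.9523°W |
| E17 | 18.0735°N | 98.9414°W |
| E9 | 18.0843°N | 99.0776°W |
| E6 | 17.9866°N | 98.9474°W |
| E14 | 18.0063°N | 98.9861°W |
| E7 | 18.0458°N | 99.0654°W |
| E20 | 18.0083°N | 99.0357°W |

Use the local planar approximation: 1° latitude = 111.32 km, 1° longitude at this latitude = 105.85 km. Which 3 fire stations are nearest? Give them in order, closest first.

Distances from 18.0423°N, 98.9960°W:
E12: 4.7630 km
E17: 6.7427 km
E9: 9.8216 km
E6: 8.0567 km
E14: 4.1423 km
E7: 7.3563 km
E20: 5.6555 km
Sorted: E14 (4.1423 km) < E12 (4.7630 km) < E20 (5.6555 km) < E17 (6.7427 km) < E7 (7.3563 km) < …

E14, E12, E20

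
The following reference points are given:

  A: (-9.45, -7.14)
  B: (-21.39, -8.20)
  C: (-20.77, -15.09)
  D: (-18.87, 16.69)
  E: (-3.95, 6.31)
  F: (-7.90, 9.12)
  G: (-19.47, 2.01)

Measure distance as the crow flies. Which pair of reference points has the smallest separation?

E and F

Pairwise distances:
A–B: √((-11.94)² + (-1.06)²) = √(142.5636 + 1.1236) = 11.99
A–C: √((-11.32)² + (-7.95)²) = √(128.1424 + 63.2025) = 13.83
A–D: √((-9.42)² + (23.83)²) = √(88.7364 + 567.8689) = 25.62
A–E: √((5.50)² + (13.45)²) = √(30.2500 + 180.9025) = 14.53
A–F: √((1.55)² + (16.26)²) = √(2.4025 + 264.3876) = 16.33
A–G: √((-10.02)² + (9.15)²) = √(100.4004 + 83.7225) = 13.57
B–C: √((0.62)² + (-6.89)²) = √(0.3844 + 47.4721) = 6.92
B–D: √((2.52)² + (24.89)²) = √(6.3504 + 619.5121) = 25.02
B–E: √((17.44)² + (14.51)²) = √(304.1536 + 210.5401) = 22.69
B–F: √((13.49)² + (17.32)²) = √(181.9801 + 299.9824) = 21.95
B–G: √((1.92)² + (10.21)²) = √(3.6864 + 104.2441) = 10.39
C–D: √((1.90)² + (31.78)²) = √(3.6100 + 1009.9684) = 31.84
C–E: √((16.82)² + (21.40)²) = √(282.9124 + 457.9600) = 27.22
C–F: √((12.87)² + (24.21)²) = √(165.6369 + 586.1241) = 27.42
C–G: √((1.30)² + (17.10)²) = √(1.6900 + 292.4100) = 17.15
D–E: √((14.92)² + (-10.38)²) = √(222.6064 + 107.7444) = 18.18
D–F: √((10.97)² + (-7.57)²) = √(120.3409 + 57.3049) = 13.33
D–G: √((-0.60)² + (-14.68)²) = √(0.3600 + 215.5024) = 14.69
E–F: √((-3.95)² + (2.81)²) = √(15.6025 + 7.8961) = 4.85
E–G: √((-15.52)² + (-4.30)²) = √(240.8704 + 18.4900) = 16.10
F–G: √((-11.57)² + (-7.11)²) = √(133.8649 + 50.5521) = 13.58
Closest pair: E–F at 4.85.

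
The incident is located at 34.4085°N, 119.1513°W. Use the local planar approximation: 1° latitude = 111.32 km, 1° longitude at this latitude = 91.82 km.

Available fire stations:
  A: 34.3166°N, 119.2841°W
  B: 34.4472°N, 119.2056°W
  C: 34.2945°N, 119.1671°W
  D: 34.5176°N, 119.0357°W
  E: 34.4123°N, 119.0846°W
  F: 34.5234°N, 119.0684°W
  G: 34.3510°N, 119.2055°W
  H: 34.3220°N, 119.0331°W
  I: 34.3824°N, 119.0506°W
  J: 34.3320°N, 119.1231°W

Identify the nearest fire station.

E

Distances from 34.4085°N, 119.1513°W:
A: 15.9168 km
B: 6.5892 km
C: 12.7731 km
D: 16.1297 km
E: 6.1390 km
F: 14.8843 km
G: 8.1079 km
H: 14.5090 km
I: 9.6920 km
J: 8.9009 km
Minimum: E at 6.1390 km.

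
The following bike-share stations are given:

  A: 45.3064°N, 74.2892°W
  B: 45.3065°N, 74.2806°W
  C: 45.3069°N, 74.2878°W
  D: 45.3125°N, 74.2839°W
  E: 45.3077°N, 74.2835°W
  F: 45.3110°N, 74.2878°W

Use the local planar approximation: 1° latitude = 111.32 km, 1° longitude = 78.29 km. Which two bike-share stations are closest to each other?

Pairwise distances:
A–C: 0.1229 km
B–E: 0.2634 km
D–F: 0.3480 km
C–E: 0.3482 km
C–F: 0.4564 km
A–E: 0.4691 km
E–F: 0.4983 km
A–F: 0.5237 km
D–E: 0.5353 km
B–C: 0.5654 km
A–B: 0.6734 km
C–D: 0.6942 km
B–D: 0.7161 km
B–F: 0.7541 km
A–D: 0.7958 km
Closest pair: A–C at 0.1229 km.

A and C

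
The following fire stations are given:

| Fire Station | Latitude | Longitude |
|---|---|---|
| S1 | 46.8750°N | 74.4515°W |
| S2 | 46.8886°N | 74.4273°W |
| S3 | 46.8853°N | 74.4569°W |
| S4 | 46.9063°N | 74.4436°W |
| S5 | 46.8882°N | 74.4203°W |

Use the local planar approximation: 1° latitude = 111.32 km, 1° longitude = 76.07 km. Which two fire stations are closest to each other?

S2 and S5

Pairwise distances:
S1–S2: √((0.0136·111.32)² + (0.0242·76.07)²) = √(2.292051 + 3.388891) = 2.3835 km
S1–S3: √((0.0103·111.32)² + (-0.0054·76.07)²) = √(1.314682 + 0.168739) = 1.2180 km
S1–S4: √((0.0313·111.32)² + (0.0079·76.07)²) = √(12.140458 + 0.361145) = 3.5358 km
S1–S5: √((0.0132·111.32)² + (0.0312·76.07)²) = √(2.159207 + 5.632952) = 2.7914 km
S2–S3: √((-0.0033·111.32)² + (-0.0296·76.07)²) = √(0.134950 + 5.070027) = 2.2814 km
S2–S4: √((0.0177·111.32)² + (-0.0163·76.07)²) = √(3.882334 + 1.537454) = 2.3280 km
S2–S5: √((-0.0004·111.32)² + (0.0070·76.07)²) = √(0.001983 + 0.283546) = 0.5343 km
S3–S4: √((0.0210·111.32)² + (0.0133·76.07)²) = √(5.464935 + 1.023600) = 2.5473 km
S3–S5: √((0.0029·111.32)² + (0.0366·76.07)²) = √(0.104218 + 7.751558) = 2.8028 km
S4–S5: √((-0.0181·111.32)² + (0.0233·76.07)²) = √(4.059790 + 3.141512) = 2.6835 km
Closest pair: S2–S5 at 0.5343 km.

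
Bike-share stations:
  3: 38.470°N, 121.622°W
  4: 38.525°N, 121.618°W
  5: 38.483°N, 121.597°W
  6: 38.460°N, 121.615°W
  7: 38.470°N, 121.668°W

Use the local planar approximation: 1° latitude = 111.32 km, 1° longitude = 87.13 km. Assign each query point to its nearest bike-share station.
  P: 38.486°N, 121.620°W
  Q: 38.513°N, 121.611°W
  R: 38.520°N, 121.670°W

P→3; Q→4; R→4

P at 38.486°N, 121.620°W:
  3: 1.790 km
  4: 4.345 km
  5: 2.032 km
  6: 2.927 km
  7: 4.546 km
  → nearest: 3 (1.790 km)
Q at 38.513°N, 121.611°W:
  3: 4.882 km
  4: 1.468 km
  5: 3.555 km
  6: 5.910 km
  7: 6.898 km
  → nearest: 4 (1.468 km)
R at 38.520°N, 121.670°W:
  3: 6.962 km
  4: 4.565 km
  5: 7.578 km
  6: 8.220 km
  7: 5.569 km
  → nearest: 4 (4.565 km)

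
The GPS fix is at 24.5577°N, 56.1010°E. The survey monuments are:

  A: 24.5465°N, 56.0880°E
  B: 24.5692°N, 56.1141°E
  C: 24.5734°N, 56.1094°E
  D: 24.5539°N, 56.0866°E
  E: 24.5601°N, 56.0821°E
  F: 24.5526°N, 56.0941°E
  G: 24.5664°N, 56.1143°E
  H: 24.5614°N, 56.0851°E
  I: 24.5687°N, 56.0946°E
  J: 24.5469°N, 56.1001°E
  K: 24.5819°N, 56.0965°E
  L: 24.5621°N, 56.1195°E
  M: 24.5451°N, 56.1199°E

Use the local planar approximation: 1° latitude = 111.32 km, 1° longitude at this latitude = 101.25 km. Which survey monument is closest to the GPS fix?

F

Distances from 24.5577°N, 56.1010°E:
A: 1.8130 km
B: 1.8434 km
C: 1.9437 km
D: 1.5181 km
E: 1.9322 km
F: 0.9002 km
G: 1.6587 km
H: 1.6617 km
I: 1.3854 km
J: 1.2057 km
K: 2.7322 km
L: 1.9361 km
M: 2.3726 km
Minimum: F at 0.9002 km.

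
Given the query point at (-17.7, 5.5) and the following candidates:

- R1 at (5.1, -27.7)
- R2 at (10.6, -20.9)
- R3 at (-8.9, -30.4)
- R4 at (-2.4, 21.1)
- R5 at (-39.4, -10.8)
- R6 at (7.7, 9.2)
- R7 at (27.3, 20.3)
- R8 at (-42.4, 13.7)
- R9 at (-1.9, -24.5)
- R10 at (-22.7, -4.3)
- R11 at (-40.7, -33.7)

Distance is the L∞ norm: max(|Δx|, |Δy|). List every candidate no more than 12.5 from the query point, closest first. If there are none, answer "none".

Distances from (-17.7, 5.5):
R1: max(|22.8|, |-33.2|) = 33.2
R2: max(|28.3|, |-26.4|) = 28.3
R3: max(|8.8|, |-35.9|) = 35.9
R4: max(|15.3|, |15.6|) = 15.6
R5: max(|-21.7|, |-16.3|) = 21.7
R6: max(|25.4|, |3.7|) = 25.4
R7: max(|45.0|, |14.8|) = 45.0
R8: max(|-24.7|, |8.2|) = 24.7
R9: max(|15.8|, |-30.0|) = 30.0
R10: max(|-5.0|, |-9.8|) = 9.8
R11: max(|-23.0|, |-39.2|) = 39.2
Threshold 12.5: R10 (9.8) is within range.

R10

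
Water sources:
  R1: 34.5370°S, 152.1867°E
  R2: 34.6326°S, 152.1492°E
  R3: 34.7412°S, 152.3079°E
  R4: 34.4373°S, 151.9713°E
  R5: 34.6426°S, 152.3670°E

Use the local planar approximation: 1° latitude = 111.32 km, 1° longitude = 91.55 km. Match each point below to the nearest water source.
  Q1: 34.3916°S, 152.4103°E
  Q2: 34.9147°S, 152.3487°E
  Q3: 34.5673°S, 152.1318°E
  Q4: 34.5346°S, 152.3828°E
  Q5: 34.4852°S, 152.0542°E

Q1 at 34.3916°S, 152.4103°E:
  R1: √((-0.1454·111.32)² + (-0.2236·91.55)²) = √(261.984265 + 419.044646) = 26.0965 km
  R2: √((-0.2410·111.32)² + (-0.2611·91.55)²) = √(719.748023 + 571.387113) = 35.9324 km
  R3: √((-0.3496·111.32)² + (-0.1024·91.55)²) = √(1514.569627 + 87.885375) = 40.0307 km
  R4: √((-0.0457·111.32)² + (-0.4390·91.55)²) = √(25.880865 + 1615.272271) = 40.5111 km
  R5: √((-0.2510·111.32)² + (-0.0433·91.55)²) = √(780.717363 + 15.714208) = 28.2211 km
  → nearest: R1 (26.0965 km)
Q2 at 34.9147°S, 152.3487°E:
  R1: √((0.3777·111.32)² + (-0.1620·91.55)²) = √(1767.829452 + 219.961527) = 44.5846 km
  R2: √((0.2821·111.32)² + (-0.1995·91.55)²) = √(986.171773 + 333.581915) = 36.3284 km
  R3: √((0.1735·111.32)² + (-0.0408·91.55)²) = √(373.031369 + 13.952018) = 19.6719 km
  R4: √((0.4774·111.32)² + (-0.3774·91.55)²) = √(2824.302592 + 1193.769528) = 63.3883 km
  R5: √((0.2721·111.32)² + (0.0183·91.55)²) = √(917.494520 + 2.806848) = 30.3365 km
  → nearest: R3 (19.6719 km)
Q3 at 34.5673°S, 152.1318°E:
  R1: √((0.0303·111.32)² + (0.0549·91.55)²) = √(11.377102 + 25.261631) = 6.0530 km
  R2: √((-0.0653·111.32)² + (0.0174·91.55)²) = √(52.841210 + 2.537553) = 7.4417 km
  R3: √((-0.1739·111.32)² + (0.1761·91.55)²) = √(374.753381 + 259.917433) = 25.1927 km
  R4: √((0.1300·111.32)² + (-0.1605·91.55)²) = √(209.427207 + 215.907024) = 20.6236 km
  R5: √((-0.0753·111.32)² + (0.2352·91.55)²) = √(70.264563 + 463.651140) = 23.1066 km
  → nearest: R1 (6.0530 km)
Q4 at 34.5346°S, 152.3828°E:
  R1: √((-0.0024·111.32)² + (-0.1961·91.55)²) = √(0.071379 + 322.308593) = 17.9549 km
  R2: √((-0.0980·111.32)² + (-0.2336·91.55)²) = √(119.014136 + 457.364418) = 24.0079 km
  R3: √((-0.2066·111.32)² + (-0.0749·91.55)²) = √(528.940754 + 47.019752) = 23.9992 km
  R4: √((0.0973·111.32)² + (-0.4115·91.55)²) = √(117.320006 + 1419.241743) = 39.1990 km
  R5: √((-0.1080·111.32)² + (-0.0158·91.55)²) = √(144.541949 + 2.092333) = 12.1093 km
  → nearest: R5 (12.1093 km)
Q5 at 34.4852°S, 152.0542°E:
  R1: √((-0.0518·111.32)² + (0.1325·91.55)²) = √(33.251092 + 147.145998) = 13.4312 km
  R2: √((-0.1474·111.32)² + (0.0950·91.55)²) = √(269.241104 + 75.642158) = 18.5710 km
  R3: √((-0.2560·111.32)² + (0.2537·91.55)²) = √(812.131444 + 539.457992) = 36.7640 km
  R4: √((0.0479·111.32)² + (-0.0829·91.55)²) = √(28.432655 + 57.600434) = 9.2754 km
  R5: √((-0.1574·111.32)² + (0.3128·91.55)²) = √(307.012354 + 820.068605) = 33.5720 km
  → nearest: R4 (9.2754 km)

Q1→R1; Q2→R3; Q3→R1; Q4→R5; Q5→R4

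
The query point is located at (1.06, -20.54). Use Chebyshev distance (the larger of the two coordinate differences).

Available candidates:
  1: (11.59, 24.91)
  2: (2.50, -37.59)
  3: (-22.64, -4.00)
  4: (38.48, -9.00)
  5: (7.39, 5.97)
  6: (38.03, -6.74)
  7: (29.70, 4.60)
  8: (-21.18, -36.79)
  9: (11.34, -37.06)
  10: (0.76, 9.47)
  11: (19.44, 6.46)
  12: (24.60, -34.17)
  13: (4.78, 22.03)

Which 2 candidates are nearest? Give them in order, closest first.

Distances from (1.06, -20.54):
1: max(|10.53|, |45.45|) = 45.45
2: max(|1.44|, |-17.05|) = 17.05
3: max(|-23.70|, |16.54|) = 23.70
4: max(|37.42|, |11.54|) = 37.42
5: max(|6.33|, |26.51|) = 26.51
6: max(|36.97|, |13.80|) = 36.97
7: max(|28.64|, |25.14|) = 28.64
8: max(|-22.24|, |-16.25|) = 22.24
9: max(|10.28|, |-16.52|) = 16.52
10: max(|-0.30|, |30.01|) = 30.01
11: max(|18.38|, |27.00|) = 27.00
12: max(|23.54|, |-13.63|) = 23.54
13: max(|3.72|, |42.57|) = 42.57
Sorted: 9 (16.52) < 2 (17.05) < 8 (22.24) < 12 (23.54) < …

9, 2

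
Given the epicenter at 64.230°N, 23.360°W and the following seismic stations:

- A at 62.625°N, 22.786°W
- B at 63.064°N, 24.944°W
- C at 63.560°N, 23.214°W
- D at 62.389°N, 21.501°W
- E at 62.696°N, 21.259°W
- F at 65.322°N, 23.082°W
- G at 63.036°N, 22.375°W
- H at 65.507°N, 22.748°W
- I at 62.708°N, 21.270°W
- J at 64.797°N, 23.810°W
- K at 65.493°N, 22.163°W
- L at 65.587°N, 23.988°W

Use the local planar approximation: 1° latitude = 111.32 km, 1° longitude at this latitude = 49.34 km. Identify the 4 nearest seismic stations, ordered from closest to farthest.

J, C, F, G

Distances from 64.230°N, 23.360°W:
A: 180.899 km
B: 151.512 km
C: 74.931 km
D: 224.530 km
E: 199.767 km
F: 122.333 km
G: 141.523 km
H: 145.327 km
I: 198.343 km
J: 66.910 km
K: 152.498 km
L: 154.206 km
Sorted: J (66.910 km) < C (74.931 km) < F (122.333 km) < G (141.523 km) < H (145.327 km) < B (151.512 km) < …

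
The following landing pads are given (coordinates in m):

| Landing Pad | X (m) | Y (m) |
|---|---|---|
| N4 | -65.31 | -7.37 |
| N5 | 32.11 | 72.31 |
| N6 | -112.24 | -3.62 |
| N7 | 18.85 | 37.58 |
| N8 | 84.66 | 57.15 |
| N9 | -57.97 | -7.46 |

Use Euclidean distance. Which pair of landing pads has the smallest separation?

N4 and N9

Pairwise distances:
N4–N5: 125.86 m
N4–N6: 47.08 m
N4–N7: 95.41 m
N4–N8: 163.26 m
N4–N9: 7.34 m
N5–N6: 163.10 m
N5–N7: 37.18 m
N5–N8: 54.69 m
N5–N9: 120.32 m
N6–N7: 137.41 m
N6–N8: 206.06 m
N6–N9: 54.41 m
N7–N8: 68.66 m
N7–N9: 89.05 m
N8–N9: 156.58 m
Closest pair: N4–N9 at 7.34 m.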